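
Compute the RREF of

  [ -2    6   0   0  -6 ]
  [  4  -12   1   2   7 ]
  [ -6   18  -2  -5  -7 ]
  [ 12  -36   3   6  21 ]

Multiply R1 by -1/2.
Subtract 4 times R1 from R2.
Add 6 times R1 to R3.
Subtract 12 times R1 from R4.
Add 2 times R2 to R3.
Subtract 3 times R2 from R4.
Multiply R3 by -1.
Subtract 2 times R3 from R2.

[[1, -3, 0, 0, 3], [0, 0, 1, 0, -3], [0, 0, 0, 1, -1], [0, 0, 0, 0, 0]]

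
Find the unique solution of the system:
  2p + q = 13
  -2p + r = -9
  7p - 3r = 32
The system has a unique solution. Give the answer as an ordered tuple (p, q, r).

Form the augmented matrix and row-reduce:
  [  2  1   0  |  13 ]
  [ -2  0   1  |  -9 ]
  [  7  0  -3  |  32 ]
ρ1 := 1/2·ρ1
  [  1  1/2   0  |  13/2 ]
  [ -2    0   1  |    -9 ]
  [  7    0  -3  |    32 ]
ρ2 := ρ2 + 2·ρ1
  [ 1  1/2   0  |  13/2 ]
  [ 0    1   1  |     4 ]
  [ 7    0  -3  |    32 ]
ρ3 := ρ3 − 7·ρ1
  [ 1   1/2   0  |   13/2 ]
  [ 0     1   1  |      4 ]
  [ 0  -7/2  -3  |  -27/2 ]
ρ3 := ρ3 + 7/2·ρ2
  [ 1  1/2    0  |  13/2 ]
  [ 0    1    1  |     4 ]
  [ 0    0  1/2  |   1/2 ]
ρ3 := 2·ρ3
  [ 1  1/2  0  |  13/2 ]
  [ 0    1  1  |     4 ]
  [ 0    0  1  |     1 ]
ρ2 := ρ2 − ρ3
  [ 1  1/2  0  |  13/2 ]
  [ 0    1  0  |     3 ]
  [ 0    0  1  |     1 ]
ρ1 := ρ1 − 1/2·ρ2
  [ 1  0  0  |  5 ]
  [ 0  1  0  |  3 ]
  [ 0  0  1  |  1 ]
Reading off the last column: p = 5, q = 3, r = 1.

(5, 3, 1)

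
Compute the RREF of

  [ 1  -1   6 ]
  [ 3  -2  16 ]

R2 → R2 − 3·R1
  [ 1  -1   6 ]
  [ 0   1  -2 ]
R1 → R1 + R2
  [ 1  0   4 ]
  [ 0  1  -2 ]

[[1, 0, 4], [0, 1, -2]]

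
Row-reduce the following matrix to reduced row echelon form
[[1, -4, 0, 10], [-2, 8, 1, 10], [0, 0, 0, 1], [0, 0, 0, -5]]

[[1, -4, 0, 0], [0, 0, 1, 0], [0, 0, 0, 1], [0, 0, 0, 0]]

Add 2 times ρ1 to ρ2.
  [ 1  -4  0  10 ]
  [ 0   0  1  30 ]
  [ 0   0  0   1 ]
  [ 0   0  0  -5 ]
Add 5 times ρ3 to ρ4.
  [ 1  -4  0  10 ]
  [ 0   0  1  30 ]
  [ 0   0  0   1 ]
  [ 0   0  0   0 ]
Subtract 30 times ρ3 from ρ2.
  [ 1  -4  0  10 ]
  [ 0   0  1   0 ]
  [ 0   0  0   1 ]
  [ 0   0  0   0 ]
Subtract 10 times ρ3 from ρ1.
  [ 1  -4  0  0 ]
  [ 0   0  1  0 ]
  [ 0   0  0  1 ]
  [ 0   0  0  0 ]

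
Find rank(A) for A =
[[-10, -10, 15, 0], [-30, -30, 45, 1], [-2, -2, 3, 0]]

rank = 2

ρ1 -> -1/10·ρ1
ρ2 -> ρ2 + 30·ρ1
ρ3 -> ρ3 + 2·ρ1
The reduced form has 2 nonzero rows.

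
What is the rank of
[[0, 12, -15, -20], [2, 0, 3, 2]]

rank = 2

ρ1 <=> ρ2
ρ1 ← 1/2·ρ1
ρ2 ← 1/12·ρ2
The reduced form has 2 nonzero rows.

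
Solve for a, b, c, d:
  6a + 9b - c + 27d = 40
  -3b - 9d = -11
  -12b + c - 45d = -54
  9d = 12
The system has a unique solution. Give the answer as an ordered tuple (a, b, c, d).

Form the augmented matrix and row-reduce:
  [ 6    9  -1   27  |   40 ]
  [ 0   -3   0   -9  |  -11 ]
  [ 0  -12   1  -45  |  -54 ]
  [ 0    0   0    9  |   12 ]
R1 -> 1/6·R1
  [ 1  3/2  -1/6  9/2  |  20/3 ]
  [ 0   -3     0   -9  |   -11 ]
  [ 0  -12     1  -45  |   -54 ]
  [ 0    0     0    9  |    12 ]
R2 -> -1/3·R2
  [ 1  3/2  -1/6  9/2  |  20/3 ]
  [ 0    1     0    3  |  11/3 ]
  [ 0  -12     1  -45  |   -54 ]
  [ 0    0     0    9  |    12 ]
R3 -> R3 + 12·R2
  [ 1  3/2  -1/6  9/2  |  20/3 ]
  [ 0    1     0    3  |  11/3 ]
  [ 0    0     1   -9  |   -10 ]
  [ 0    0     0    9  |    12 ]
R4 -> 1/9·R4
  [ 1  3/2  -1/6  9/2  |  20/3 ]
  [ 0    1     0    3  |  11/3 ]
  [ 0    0     1   -9  |   -10 ]
  [ 0    0     0    1  |   4/3 ]
R3 -> R3 + 9·R4
  [ 1  3/2  -1/6  9/2  |  20/3 ]
  [ 0    1     0    3  |  11/3 ]
  [ 0    0     1    0  |     2 ]
  [ 0    0     0    1  |   4/3 ]
R2 -> R2 − 3·R4
  [ 1  3/2  -1/6  9/2  |  20/3 ]
  [ 0    1     0    0  |  -1/3 ]
  [ 0    0     1    0  |     2 ]
  [ 0    0     0    1  |   4/3 ]
R1 -> R1 − 9/2·R4
  [ 1  3/2  -1/6  0  |   2/3 ]
  [ 0    1     0  0  |  -1/3 ]
  [ 0    0     1  0  |     2 ]
  [ 0    0     0  1  |   4/3 ]
R1 -> R1 + 1/6·R3
  [ 1  3/2  0  0  |     1 ]
  [ 0    1  0  0  |  -1/3 ]
  [ 0    0  1  0  |     2 ]
  [ 0    0  0  1  |   4/3 ]
R1 -> R1 − 3/2·R2
  [ 1  0  0  0  |   3/2 ]
  [ 0  1  0  0  |  -1/3 ]
  [ 0  0  1  0  |     2 ]
  [ 0  0  0  1  |   4/3 ]
Reading off the last column: a = 3/2, b = -1/3, c = 2, d = 4/3.

(3/2, -1/3, 2, 4/3)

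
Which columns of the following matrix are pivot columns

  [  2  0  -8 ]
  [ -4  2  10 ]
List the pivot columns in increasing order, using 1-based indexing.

R1 ← 1/2·R1
R2 ← R2 + 4·R1
R2 ← 1/2·R2
Pivot columns are the columns containing a leading 1.

1, 2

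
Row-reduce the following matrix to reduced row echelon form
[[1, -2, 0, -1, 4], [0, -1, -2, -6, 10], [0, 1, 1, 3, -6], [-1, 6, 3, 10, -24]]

R4 := R4 + R1
  [ 1  -2   0  -1    4 ]
  [ 0  -1  -2  -6   10 ]
  [ 0   1   1   3   -6 ]
  [ 0   4   3   9  -20 ]
R2 := -1·R2
  [ 1  -2  0  -1    4 ]
  [ 0   1  2   6  -10 ]
  [ 0   1  1   3   -6 ]
  [ 0   4  3   9  -20 ]
R3 := R3 − R2
  [ 1  -2   0  -1    4 ]
  [ 0   1   2   6  -10 ]
  [ 0   0  -1  -3    4 ]
  [ 0   4   3   9  -20 ]
R4 := R4 − 4·R2
  [ 1  -2   0   -1    4 ]
  [ 0   1   2    6  -10 ]
  [ 0   0  -1   -3    4 ]
  [ 0   0  -5  -15   20 ]
R3 := -1·R3
  [ 1  -2   0   -1    4 ]
  [ 0   1   2    6  -10 ]
  [ 0   0   1    3   -4 ]
  [ 0   0  -5  -15   20 ]
R4 := R4 + 5·R3
  [ 1  -2  0  -1    4 ]
  [ 0   1  2   6  -10 ]
  [ 0   0  1   3   -4 ]
  [ 0   0  0   0    0 ]
R2 := R2 − 2·R3
  [ 1  -2  0  -1   4 ]
  [ 0   1  0   0  -2 ]
  [ 0   0  1   3  -4 ]
  [ 0   0  0   0   0 ]
R1 := R1 + 2·R2
  [ 1  0  0  -1   0 ]
  [ 0  1  0   0  -2 ]
  [ 0  0  1   3  -4 ]
  [ 0  0  0   0   0 ]

[[1, 0, 0, -1, 0], [0, 1, 0, 0, -2], [0, 0, 1, 3, -4], [0, 0, 0, 0, 0]]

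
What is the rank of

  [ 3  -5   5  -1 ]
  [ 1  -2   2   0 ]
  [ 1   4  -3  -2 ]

Multiply R1 by 1/3.
  [ 1  -5/3  5/3  -1/3 ]
  [ 1    -2    2     0 ]
  [ 1     4   -3    -2 ]
Subtract R1 from R2.
  [ 1  -5/3  5/3  -1/3 ]
  [ 0  -1/3  1/3   1/3 ]
  [ 1     4   -3    -2 ]
Subtract R1 from R3.
  [ 1  -5/3    5/3  -1/3 ]
  [ 0  -1/3    1/3   1/3 ]
  [ 0  17/3  -14/3  -5/3 ]
Multiply R2 by -3.
  [ 1  -5/3    5/3  -1/3 ]
  [ 0     1     -1    -1 ]
  [ 0  17/3  -14/3  -5/3 ]
Subtract 17/3 times R2 from R3.
  [ 1  -5/3  5/3  -1/3 ]
  [ 0     1   -1    -1 ]
  [ 0     0    1     4 ]
Add R3 to R2.
  [ 1  -5/3  5/3  -1/3 ]
  [ 0     1    0     3 ]
  [ 0     0    1     4 ]
Subtract 5/3 times R3 from R1.
  [ 1  -5/3  0  -7 ]
  [ 0     1  0   3 ]
  [ 0     0  1   4 ]
Add 5/3 times R2 to R1.
  [ 1  0  0  -2 ]
  [ 0  1  0   3 ]
  [ 0  0  1   4 ]
The reduced form has 3 nonzero rows.

rank = 3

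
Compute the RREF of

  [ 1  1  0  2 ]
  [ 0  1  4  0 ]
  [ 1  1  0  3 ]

R3 ← R3 − R1
  [ 1  1  0  2 ]
  [ 0  1  4  0 ]
  [ 0  0  0  1 ]
R1 ← R1 − 2·R3
  [ 1  1  0  0 ]
  [ 0  1  4  0 ]
  [ 0  0  0  1 ]
R1 ← R1 − R2
  [ 1  0  -4  0 ]
  [ 0  1   4  0 ]
  [ 0  0   0  1 ]

[[1, 0, -4, 0], [0, 1, 4, 0], [0, 0, 0, 1]]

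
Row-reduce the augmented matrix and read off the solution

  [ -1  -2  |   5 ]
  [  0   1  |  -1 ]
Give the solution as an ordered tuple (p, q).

(-3, -1)

R1 ← -1·R1
R1 ← R1 − 2·R2
Reading off the last column: p = -3, q = -1.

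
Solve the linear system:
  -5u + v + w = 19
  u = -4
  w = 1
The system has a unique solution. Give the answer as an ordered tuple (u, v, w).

(-4, -2, 1)

Form the augmented matrix and row-reduce:
  [ -5  1  1  |  19 ]
  [  1  0  0  |  -4 ]
  [  0  0  1  |   1 ]
Multiply r1 by -1/5.
  [ 1  -1/5  -1/5  |  -19/5 ]
  [ 1     0     0  |     -4 ]
  [ 0     0     1  |      1 ]
Subtract r1 from r2.
  [ 1  -1/5  -1/5  |  -19/5 ]
  [ 0   1/5   1/5  |   -1/5 ]
  [ 0     0     1  |      1 ]
Multiply r2 by 5.
  [ 1  -1/5  -1/5  |  -19/5 ]
  [ 0     1     1  |     -1 ]
  [ 0     0     1  |      1 ]
Subtract r3 from r2.
  [ 1  -1/5  -1/5  |  -19/5 ]
  [ 0     1     0  |     -2 ]
  [ 0     0     1  |      1 ]
Add 1/5 times r3 to r1.
  [ 1  -1/5  0  |  -18/5 ]
  [ 0     1  0  |     -2 ]
  [ 0     0  1  |      1 ]
Add 1/5 times r2 to r1.
  [ 1  0  0  |  -4 ]
  [ 0  1  0  |  -2 ]
  [ 0  0  1  |   1 ]
Reading off the last column: u = -4, v = -2, w = 1.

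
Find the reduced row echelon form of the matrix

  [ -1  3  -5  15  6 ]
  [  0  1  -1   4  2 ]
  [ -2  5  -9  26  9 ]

[[1, 0, 2, -3, 0], [0, 1, -1, 4, 0], [0, 0, 0, 0, 1]]

r1 ← -1·r1
  [  1  -3   5  -15  -6 ]
  [  0   1  -1    4   2 ]
  [ -2   5  -9   26   9 ]
r3 ← r3 + 2·r1
  [ 1  -3   5  -15  -6 ]
  [ 0   1  -1    4   2 ]
  [ 0  -1   1   -4  -3 ]
r3 ← r3 + r2
  [ 1  -3   5  -15  -6 ]
  [ 0   1  -1    4   2 ]
  [ 0   0   0    0  -1 ]
r3 ← -1·r3
  [ 1  -3   5  -15  -6 ]
  [ 0   1  -1    4   2 ]
  [ 0   0   0    0   1 ]
r2 ← r2 − 2·r3
  [ 1  -3   5  -15  -6 ]
  [ 0   1  -1    4   0 ]
  [ 0   0   0    0   1 ]
r1 ← r1 + 6·r3
  [ 1  -3   5  -15  0 ]
  [ 0   1  -1    4  0 ]
  [ 0   0   0    0  1 ]
r1 ← r1 + 3·r2
  [ 1  0   2  -3  0 ]
  [ 0  1  -1   4  0 ]
  [ 0  0   0   0  1 ]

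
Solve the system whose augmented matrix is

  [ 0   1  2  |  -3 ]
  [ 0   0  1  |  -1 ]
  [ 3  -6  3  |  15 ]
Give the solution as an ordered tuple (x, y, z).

r1 <-> r3
  [ 3  -6  3  |  15 ]
  [ 0   0  1  |  -1 ]
  [ 0   1  2  |  -3 ]
r1 := 1/3·r1
  [ 1  -2  1  |   5 ]
  [ 0   0  1  |  -1 ]
  [ 0   1  2  |  -3 ]
r2 <-> r3
  [ 1  -2  1  |   5 ]
  [ 0   1  2  |  -3 ]
  [ 0   0  1  |  -1 ]
r2 := r2 − 2·r3
  [ 1  -2  1  |   5 ]
  [ 0   1  0  |  -1 ]
  [ 0   0  1  |  -1 ]
r1 := r1 − r3
  [ 1  -2  0  |   6 ]
  [ 0   1  0  |  -1 ]
  [ 0   0  1  |  -1 ]
r1 := r1 + 2·r2
  [ 1  0  0  |   4 ]
  [ 0  1  0  |  -1 ]
  [ 0  0  1  |  -1 ]
Reading off the last column: x = 4, y = -1, z = -1.

(4, -1, -1)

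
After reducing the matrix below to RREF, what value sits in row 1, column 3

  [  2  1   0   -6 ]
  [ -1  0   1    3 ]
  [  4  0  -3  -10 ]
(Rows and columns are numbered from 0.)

-4

R1 -> 1/2·R1
  [  1  1/2   0   -3 ]
  [ -1    0   1    3 ]
  [  4    0  -3  -10 ]
R2 -> R2 + R1
  [ 1  1/2   0   -3 ]
  [ 0  1/2   1    0 ]
  [ 4    0  -3  -10 ]
R3 -> R3 − 4·R1
  [ 1  1/2   0  -3 ]
  [ 0  1/2   1   0 ]
  [ 0   -2  -3   2 ]
R2 -> 2·R2
  [ 1  1/2   0  -3 ]
  [ 0    1   2   0 ]
  [ 0   -2  -3   2 ]
R3 -> R3 + 2·R2
  [ 1  1/2  0  -3 ]
  [ 0    1  2   0 ]
  [ 0    0  1   2 ]
R2 -> R2 − 2·R3
  [ 1  1/2  0  -3 ]
  [ 0    1  0  -4 ]
  [ 0    0  1   2 ]
R1 -> R1 − 1/2·R2
  [ 1  0  0  -1 ]
  [ 0  1  0  -4 ]
  [ 0  0  1   2 ]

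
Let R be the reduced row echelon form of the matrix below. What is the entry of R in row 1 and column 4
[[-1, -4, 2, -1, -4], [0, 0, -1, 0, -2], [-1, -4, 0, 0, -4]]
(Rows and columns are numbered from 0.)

2

R1 → -1·R1
R3 → R3 + R1
R2 → -1·R2
R3 → R3 + 2·R2
R1 → R1 − R3
R1 → R1 + 2·R2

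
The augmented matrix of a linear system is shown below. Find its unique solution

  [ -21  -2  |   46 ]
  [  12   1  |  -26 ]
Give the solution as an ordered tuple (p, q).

(-2, -2)

ρ1 -> -1/21·ρ1
  [  1  2/21  |  -46/21 ]
  [ 12     1  |     -26 ]
ρ2 -> ρ2 − 12·ρ1
  [ 1  2/21  |  -46/21 ]
  [ 0  -1/7  |     2/7 ]
ρ2 -> -7·ρ2
  [ 1  2/21  |  -46/21 ]
  [ 0     1  |      -2 ]
ρ1 -> ρ1 − 2/21·ρ2
  [ 1  0  |  -2 ]
  [ 0  1  |  -2 ]
Reading off the last column: p = -2, q = -2.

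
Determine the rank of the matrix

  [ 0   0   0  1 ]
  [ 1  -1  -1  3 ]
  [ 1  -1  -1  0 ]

rank = 2

R1 <-> R2
  [ 1  -1  -1  3 ]
  [ 0   0   0  1 ]
  [ 1  -1  -1  0 ]
R3 -> R3 − R1
  [ 1  -1  -1   3 ]
  [ 0   0   0   1 ]
  [ 0   0   0  -3 ]
R3 -> R3 + 3·R2
  [ 1  -1  -1  3 ]
  [ 0   0   0  1 ]
  [ 0   0   0  0 ]
R1 -> R1 − 3·R2
  [ 1  -1  -1  0 ]
  [ 0   0   0  1 ]
  [ 0   0   0  0 ]
The reduced form has 2 nonzero rows.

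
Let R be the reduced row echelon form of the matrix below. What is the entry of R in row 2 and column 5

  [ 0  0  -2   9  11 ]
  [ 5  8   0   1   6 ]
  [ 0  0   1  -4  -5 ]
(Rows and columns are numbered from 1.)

-1

R1 <-> R2
  [ 5  8   0   1   6 ]
  [ 0  0  -2   9  11 ]
  [ 0  0   1  -4  -5 ]
R1 := 1/5·R1
  [ 1  8/5   0  1/5  6/5 ]
  [ 0    0  -2    9   11 ]
  [ 0    0   1   -4   -5 ]
R2 := -1/2·R2
  [ 1  8/5  0   1/5    6/5 ]
  [ 0    0  1  -9/2  -11/2 ]
  [ 0    0  1    -4     -5 ]
R3 := R3 − R2
  [ 1  8/5  0   1/5    6/5 ]
  [ 0    0  1  -9/2  -11/2 ]
  [ 0    0  0   1/2    1/2 ]
R3 := 2·R3
  [ 1  8/5  0   1/5    6/5 ]
  [ 0    0  1  -9/2  -11/2 ]
  [ 0    0  0     1      1 ]
R2 := R2 + 9/2·R3
  [ 1  8/5  0  1/5  6/5 ]
  [ 0    0  1    0   -1 ]
  [ 0    0  0    1    1 ]
R1 := R1 − 1/5·R3
  [ 1  8/5  0  0   1 ]
  [ 0    0  1  0  -1 ]
  [ 0    0  0  1   1 ]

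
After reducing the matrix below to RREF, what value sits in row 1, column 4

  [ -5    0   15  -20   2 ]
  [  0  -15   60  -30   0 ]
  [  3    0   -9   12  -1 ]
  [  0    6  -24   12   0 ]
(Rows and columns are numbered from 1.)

R1 → -1/5·R1
  [ 1    0   -3    4  -2/5 ]
  [ 0  -15   60  -30     0 ]
  [ 3    0   -9   12    -1 ]
  [ 0    6  -24   12     0 ]
R3 → R3 − 3·R1
  [ 1    0   -3    4  -2/5 ]
  [ 0  -15   60  -30     0 ]
  [ 0    0    0    0   1/5 ]
  [ 0    6  -24   12     0 ]
R2 → -1/15·R2
  [ 1  0   -3   4  -2/5 ]
  [ 0  1   -4   2     0 ]
  [ 0  0    0   0   1/5 ]
  [ 0  6  -24  12     0 ]
R4 → R4 − 6·R2
  [ 1  0  -3  4  -2/5 ]
  [ 0  1  -4  2     0 ]
  [ 0  0   0  0   1/5 ]
  [ 0  0   0  0     0 ]
R3 → 5·R3
  [ 1  0  -3  4  -2/5 ]
  [ 0  1  -4  2     0 ]
  [ 0  0   0  0     1 ]
  [ 0  0   0  0     0 ]
R1 → R1 + 2/5·R3
  [ 1  0  -3  4  0 ]
  [ 0  1  -4  2  0 ]
  [ 0  0   0  0  1 ]
  [ 0  0   0  0  0 ]

4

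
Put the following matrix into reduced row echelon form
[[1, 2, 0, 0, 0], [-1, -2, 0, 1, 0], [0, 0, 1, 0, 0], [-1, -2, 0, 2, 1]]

[[1, 2, 0, 0, 0], [0, 0, 1, 0, 0], [0, 0, 0, 1, 0], [0, 0, 0, 0, 1]]

Add R1 to R2.
  [  1   2  0  0  0 ]
  [  0   0  0  1  0 ]
  [  0   0  1  0  0 ]
  [ -1  -2  0  2  1 ]
Add R1 to R4.
  [ 1  2  0  0  0 ]
  [ 0  0  0  1  0 ]
  [ 0  0  1  0  0 ]
  [ 0  0  0  2  1 ]
Swap R2 and R3.
  [ 1  2  0  0  0 ]
  [ 0  0  1  0  0 ]
  [ 0  0  0  1  0 ]
  [ 0  0  0  2  1 ]
Subtract 2 times R3 from R4.
  [ 1  2  0  0  0 ]
  [ 0  0  1  0  0 ]
  [ 0  0  0  1  0 ]
  [ 0  0  0  0  1 ]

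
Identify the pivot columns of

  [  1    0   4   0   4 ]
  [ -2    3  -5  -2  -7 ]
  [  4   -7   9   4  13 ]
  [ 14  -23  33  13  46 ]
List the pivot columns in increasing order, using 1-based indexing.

1, 2, 4

Add 2 times R1 to R2.
  [  1    0   4   0   4 ]
  [  0    3   3  -2   1 ]
  [  4   -7   9   4  13 ]
  [ 14  -23  33  13  46 ]
Subtract 4 times R1 from R3.
  [  1    0   4   0   4 ]
  [  0    3   3  -2   1 ]
  [  0   -7  -7   4  -3 ]
  [ 14  -23  33  13  46 ]
Subtract 14 times R1 from R4.
  [ 1    0    4   0    4 ]
  [ 0    3    3  -2    1 ]
  [ 0   -7   -7   4   -3 ]
  [ 0  -23  -23  13  -10 ]
Multiply R2 by 1/3.
  [ 1    0    4     0    4 ]
  [ 0    1    1  -2/3  1/3 ]
  [ 0   -7   -7     4   -3 ]
  [ 0  -23  -23    13  -10 ]
Add 7 times R2 to R3.
  [ 1    0    4     0     4 ]
  [ 0    1    1  -2/3   1/3 ]
  [ 0    0    0  -2/3  -2/3 ]
  [ 0  -23  -23    13   -10 ]
Add 23 times R2 to R4.
  [ 1  0  4     0     4 ]
  [ 0  1  1  -2/3   1/3 ]
  [ 0  0  0  -2/3  -2/3 ]
  [ 0  0  0  -7/3  -7/3 ]
Multiply R3 by -3/2.
  [ 1  0  4     0     4 ]
  [ 0  1  1  -2/3   1/3 ]
  [ 0  0  0     1     1 ]
  [ 0  0  0  -7/3  -7/3 ]
Add 7/3 times R3 to R4.
  [ 1  0  4     0    4 ]
  [ 0  1  1  -2/3  1/3 ]
  [ 0  0  0     1    1 ]
  [ 0  0  0     0    0 ]
Add 2/3 times R3 to R2.
  [ 1  0  4  0  4 ]
  [ 0  1  1  0  1 ]
  [ 0  0  0  1  1 ]
  [ 0  0  0  0  0 ]
Pivot columns are the columns containing a leading 1.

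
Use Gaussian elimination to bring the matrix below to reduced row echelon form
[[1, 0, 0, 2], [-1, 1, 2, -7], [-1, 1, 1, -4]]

[[1, 0, 0, 2], [0, 1, 0, 1], [0, 0, 1, -3]]

R2 -> R2 + R1
  [  1  0  0   2 ]
  [  0  1  2  -5 ]
  [ -1  1  1  -4 ]
R3 -> R3 + R1
  [ 1  0  0   2 ]
  [ 0  1  2  -5 ]
  [ 0  1  1  -2 ]
R3 -> R3 − R2
  [ 1  0   0   2 ]
  [ 0  1   2  -5 ]
  [ 0  0  -1   3 ]
R3 -> -1·R3
  [ 1  0  0   2 ]
  [ 0  1  2  -5 ]
  [ 0  0  1  -3 ]
R2 -> R2 − 2·R3
  [ 1  0  0   2 ]
  [ 0  1  0   1 ]
  [ 0  0  1  -3 ]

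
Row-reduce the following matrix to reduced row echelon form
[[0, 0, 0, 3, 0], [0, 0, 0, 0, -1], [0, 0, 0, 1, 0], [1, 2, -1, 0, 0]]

R1 <=> R4
  [ 1  2  -1  0   0 ]
  [ 0  0   0  0  -1 ]
  [ 0  0   0  1   0 ]
  [ 0  0   0  3   0 ]
R2 <=> R3
  [ 1  2  -1  0   0 ]
  [ 0  0   0  1   0 ]
  [ 0  0   0  0  -1 ]
  [ 0  0   0  3   0 ]
R4 := R4 − 3·R2
  [ 1  2  -1  0   0 ]
  [ 0  0   0  1   0 ]
  [ 0  0   0  0  -1 ]
  [ 0  0   0  0   0 ]
R3 := -1·R3
  [ 1  2  -1  0  0 ]
  [ 0  0   0  1  0 ]
  [ 0  0   0  0  1 ]
  [ 0  0   0  0  0 ]

[[1, 2, -1, 0, 0], [0, 0, 0, 1, 0], [0, 0, 0, 0, 1], [0, 0, 0, 0, 0]]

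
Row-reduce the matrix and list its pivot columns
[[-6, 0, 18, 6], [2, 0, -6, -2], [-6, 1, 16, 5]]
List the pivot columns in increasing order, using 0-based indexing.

r1 ← -1/6·r1
  [  1  0  -3  -1 ]
  [  2  0  -6  -2 ]
  [ -6  1  16   5 ]
r2 ← r2 − 2·r1
  [  1  0  -3  -1 ]
  [  0  0   0   0 ]
  [ -6  1  16   5 ]
r3 ← r3 + 6·r1
  [ 1  0  -3  -1 ]
  [ 0  0   0   0 ]
  [ 0  1  -2  -1 ]
r2 ↔ r3
  [ 1  0  -3  -1 ]
  [ 0  1  -2  -1 ]
  [ 0  0   0   0 ]
Pivot columns are the columns containing a leading 1.

0, 1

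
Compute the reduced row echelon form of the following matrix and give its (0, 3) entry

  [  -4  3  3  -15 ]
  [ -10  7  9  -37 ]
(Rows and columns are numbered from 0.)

3

R1 ← -1/4·R1
R2 ← R2 + 10·R1
R2 ← -2·R2
R1 ← R1 + 3/4·R2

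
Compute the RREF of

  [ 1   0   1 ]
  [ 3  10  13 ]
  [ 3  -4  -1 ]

r2 ← r2 − 3·r1
  [ 1   0   1 ]
  [ 0  10  10 ]
  [ 3  -4  -1 ]
r3 ← r3 − 3·r1
  [ 1   0   1 ]
  [ 0  10  10 ]
  [ 0  -4  -4 ]
r2 ← 1/10·r2
  [ 1   0   1 ]
  [ 0   1   1 ]
  [ 0  -4  -4 ]
r3 ← r3 + 4·r2
  [ 1  0  1 ]
  [ 0  1  1 ]
  [ 0  0  0 ]

[[1, 0, 1], [0, 1, 1], [0, 0, 0]]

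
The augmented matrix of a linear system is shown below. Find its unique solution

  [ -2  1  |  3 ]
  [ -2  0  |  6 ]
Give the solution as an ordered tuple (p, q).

r1 → -1/2·r1
  [  1  -1/2  |  -3/2 ]
  [ -2     0  |     6 ]
r2 → r2 + 2·r1
  [ 1  -1/2  |  -3/2 ]
  [ 0    -1  |     3 ]
r2 → -1·r2
  [ 1  -1/2  |  -3/2 ]
  [ 0     1  |    -3 ]
r1 → r1 + 1/2·r2
  [ 1  0  |  -3 ]
  [ 0  1  |  -3 ]
Reading off the last column: p = -3, q = -3.

(-3, -3)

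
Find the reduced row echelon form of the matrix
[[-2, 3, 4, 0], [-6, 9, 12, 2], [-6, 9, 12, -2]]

[[1, -3/2, -2, 0], [0, 0, 0, 1], [0, 0, 0, 0]]

ρ1 := -1/2·ρ1
  [  1  -3/2  -2   0 ]
  [ -6     9  12   2 ]
  [ -6     9  12  -2 ]
ρ2 := ρ2 + 6·ρ1
  [  1  -3/2  -2   0 ]
  [  0     0   0   2 ]
  [ -6     9  12  -2 ]
ρ3 := ρ3 + 6·ρ1
  [ 1  -3/2  -2   0 ]
  [ 0     0   0   2 ]
  [ 0     0   0  -2 ]
ρ2 := 1/2·ρ2
  [ 1  -3/2  -2   0 ]
  [ 0     0   0   1 ]
  [ 0     0   0  -2 ]
ρ3 := ρ3 + 2·ρ2
  [ 1  -3/2  -2  0 ]
  [ 0     0   0  1 ]
  [ 0     0   0  0 ]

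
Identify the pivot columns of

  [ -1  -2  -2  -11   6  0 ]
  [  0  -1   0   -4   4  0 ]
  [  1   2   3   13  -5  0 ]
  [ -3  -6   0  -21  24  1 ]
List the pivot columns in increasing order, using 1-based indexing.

1, 2, 3, 6

R1 := -1·R1
R3 := R3 − R1
R4 := R4 + 3·R1
R2 := -1·R2
R4 := R4 − 6·R3
R1 := R1 − 2·R3
R1 := R1 − 2·R2
Pivot columns are the columns containing a leading 1.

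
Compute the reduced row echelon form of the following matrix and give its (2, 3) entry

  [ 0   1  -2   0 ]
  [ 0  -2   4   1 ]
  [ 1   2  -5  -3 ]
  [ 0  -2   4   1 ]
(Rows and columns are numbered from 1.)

r1 ↔ r3
  [ 1   2  -5  -3 ]
  [ 0  -2   4   1 ]
  [ 0   1  -2   0 ]
  [ 0  -2   4   1 ]
r2 -> -1/2·r2
  [ 1   2  -5    -3 ]
  [ 0   1  -2  -1/2 ]
  [ 0   1  -2     0 ]
  [ 0  -2   4     1 ]
r3 -> r3 − r2
  [ 1   2  -5    -3 ]
  [ 0   1  -2  -1/2 ]
  [ 0   0   0   1/2 ]
  [ 0  -2   4     1 ]
r4 -> r4 + 2·r2
  [ 1  2  -5    -3 ]
  [ 0  1  -2  -1/2 ]
  [ 0  0   0   1/2 ]
  [ 0  0   0     0 ]
r3 -> 2·r3
  [ 1  2  -5    -3 ]
  [ 0  1  -2  -1/2 ]
  [ 0  0   0     1 ]
  [ 0  0   0     0 ]
r2 -> r2 + 1/2·r3
  [ 1  2  -5  -3 ]
  [ 0  1  -2   0 ]
  [ 0  0   0   1 ]
  [ 0  0   0   0 ]
r1 -> r1 + 3·r3
  [ 1  2  -5  0 ]
  [ 0  1  -2  0 ]
  [ 0  0   0  1 ]
  [ 0  0   0  0 ]
r1 -> r1 − 2·r2
  [ 1  0  -1  0 ]
  [ 0  1  -2  0 ]
  [ 0  0   0  1 ]
  [ 0  0   0  0 ]

-2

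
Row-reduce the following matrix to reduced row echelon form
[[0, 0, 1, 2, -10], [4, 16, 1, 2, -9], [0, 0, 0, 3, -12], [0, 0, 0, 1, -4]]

R1 <-> R2
  [ 4  16  1  2   -9 ]
  [ 0   0  1  2  -10 ]
  [ 0   0  0  3  -12 ]
  [ 0   0  0  1   -4 ]
R1 -> 1/4·R1
  [ 1  4  1/4  1/2  -9/4 ]
  [ 0  0    1    2   -10 ]
  [ 0  0    0    3   -12 ]
  [ 0  0    0    1    -4 ]
R3 -> 1/3·R3
  [ 1  4  1/4  1/2  -9/4 ]
  [ 0  0    1    2   -10 ]
  [ 0  0    0    1    -4 ]
  [ 0  0    0    1    -4 ]
R4 -> R4 − R3
  [ 1  4  1/4  1/2  -9/4 ]
  [ 0  0    1    2   -10 ]
  [ 0  0    0    1    -4 ]
  [ 0  0    0    0     0 ]
R2 -> R2 − 2·R3
  [ 1  4  1/4  1/2  -9/4 ]
  [ 0  0    1    0    -2 ]
  [ 0  0    0    1    -4 ]
  [ 0  0    0    0     0 ]
R1 -> R1 − 1/2·R3
  [ 1  4  1/4  0  -1/4 ]
  [ 0  0    1  0    -2 ]
  [ 0  0    0  1    -4 ]
  [ 0  0    0  0     0 ]
R1 -> R1 − 1/4·R2
  [ 1  4  0  0  1/4 ]
  [ 0  0  1  0   -2 ]
  [ 0  0  0  1   -4 ]
  [ 0  0  0  0    0 ]

[[1, 4, 0, 0, 1/4], [0, 0, 1, 0, -2], [0, 0, 0, 1, -4], [0, 0, 0, 0, 0]]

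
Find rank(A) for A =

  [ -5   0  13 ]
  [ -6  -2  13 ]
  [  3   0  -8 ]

Multiply R1 by -1/5.
  [  1   0  -13/5 ]
  [ -6  -2     13 ]
  [  3   0     -8 ]
Add 6 times R1 to R2.
  [ 1   0  -13/5 ]
  [ 0  -2  -13/5 ]
  [ 3   0     -8 ]
Subtract 3 times R1 from R3.
  [ 1   0  -13/5 ]
  [ 0  -2  -13/5 ]
  [ 0   0   -1/5 ]
Multiply R2 by -1/2.
  [ 1  0  -13/5 ]
  [ 0  1  13/10 ]
  [ 0  0   -1/5 ]
Multiply R3 by -5.
  [ 1  0  -13/5 ]
  [ 0  1  13/10 ]
  [ 0  0      1 ]
Subtract 13/10 times R3 from R2.
  [ 1  0  -13/5 ]
  [ 0  1      0 ]
  [ 0  0      1 ]
Add 13/5 times R3 to R1.
  [ 1  0  0 ]
  [ 0  1  0 ]
  [ 0  0  1 ]
The reduced form has 3 nonzero rows.

rank = 3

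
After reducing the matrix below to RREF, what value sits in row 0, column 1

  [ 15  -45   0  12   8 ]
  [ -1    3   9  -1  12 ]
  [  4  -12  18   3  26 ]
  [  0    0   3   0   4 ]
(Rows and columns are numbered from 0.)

-3

R1 → 1/15·R1
R2 → R2 + R1
R3 → R3 − 4·R1
R2 → 1/9·R2
R3 → R3 − 18·R2
R4 → R4 − 3·R2
R3 → 5·R3
R4 → R4 − 1/15·R3
R4 → 9/2·R4
R3 → R3 + 6·R4
R2 → R2 − 188/135·R4
R1 → R1 − 8/15·R4
R2 → R2 + 1/45·R3
R1 → R1 − 4/5·R3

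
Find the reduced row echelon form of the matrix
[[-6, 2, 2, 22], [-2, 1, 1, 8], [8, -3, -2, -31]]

[[1, 0, 0, -3], [0, 1, 0, 3], [0, 0, 1, -1]]

Multiply ρ1 by -1/6.
  [  1  -1/3  -1/3  -11/3 ]
  [ -2     1     1      8 ]
  [  8    -3    -2    -31 ]
Add 2 times ρ1 to ρ2.
  [ 1  -1/3  -1/3  -11/3 ]
  [ 0   1/3   1/3    2/3 ]
  [ 8    -3    -2    -31 ]
Subtract 8 times ρ1 from ρ3.
  [ 1  -1/3  -1/3  -11/3 ]
  [ 0   1/3   1/3    2/3 ]
  [ 0  -1/3   2/3   -5/3 ]
Multiply ρ2 by 3.
  [ 1  -1/3  -1/3  -11/3 ]
  [ 0     1     1      2 ]
  [ 0  -1/3   2/3   -5/3 ]
Add 1/3 times ρ2 to ρ3.
  [ 1  -1/3  -1/3  -11/3 ]
  [ 0     1     1      2 ]
  [ 0     0     1     -1 ]
Subtract ρ3 from ρ2.
  [ 1  -1/3  -1/3  -11/3 ]
  [ 0     1     0      3 ]
  [ 0     0     1     -1 ]
Add 1/3 times ρ3 to ρ1.
  [ 1  -1/3  0  -4 ]
  [ 0     1  0   3 ]
  [ 0     0  1  -1 ]
Add 1/3 times ρ2 to ρ1.
  [ 1  0  0  -3 ]
  [ 0  1  0   3 ]
  [ 0  0  1  -1 ]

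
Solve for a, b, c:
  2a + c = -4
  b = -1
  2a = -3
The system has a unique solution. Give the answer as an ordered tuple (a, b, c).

Form the augmented matrix and row-reduce:
  [ 2  0  1  |  -4 ]
  [ 0  1  0  |  -1 ]
  [ 2  0  0  |  -3 ]
R1 := 1/2·R1
R3 := R3 − 2·R1
R3 := -1·R3
R1 := R1 − 1/2·R3
Reading off the last column: a = -3/2, b = -1, c = -1.

(-3/2, -1, -1)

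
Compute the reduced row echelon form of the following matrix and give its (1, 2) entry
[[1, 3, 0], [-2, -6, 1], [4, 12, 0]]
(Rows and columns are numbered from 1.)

3

ρ2 := ρ2 + 2·ρ1
  [ 1   3  0 ]
  [ 0   0  1 ]
  [ 4  12  0 ]
ρ3 := ρ3 − 4·ρ1
  [ 1  3  0 ]
  [ 0  0  1 ]
  [ 0  0  0 ]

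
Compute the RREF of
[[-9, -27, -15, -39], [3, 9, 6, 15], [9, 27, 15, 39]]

R1 → -1/9·R1
  [ 1   3  5/3  13/3 ]
  [ 3   9    6    15 ]
  [ 9  27   15    39 ]
R2 → R2 − 3·R1
  [ 1   3  5/3  13/3 ]
  [ 0   0    1     2 ]
  [ 9  27   15    39 ]
R3 → R3 − 9·R1
  [ 1  3  5/3  13/3 ]
  [ 0  0    1     2 ]
  [ 0  0    0     0 ]
R1 → R1 − 5/3·R2
  [ 1  3  0  1 ]
  [ 0  0  1  2 ]
  [ 0  0  0  0 ]

[[1, 3, 0, 1], [0, 0, 1, 2], [0, 0, 0, 0]]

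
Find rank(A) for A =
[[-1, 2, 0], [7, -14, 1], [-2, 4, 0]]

R1 ← -1·R1
  [  1   -2  0 ]
  [  7  -14  1 ]
  [ -2    4  0 ]
R2 ← R2 − 7·R1
  [  1  -2  0 ]
  [  0   0  1 ]
  [ -2   4  0 ]
R3 ← R3 + 2·R1
  [ 1  -2  0 ]
  [ 0   0  1 ]
  [ 0   0  0 ]
The reduced form has 2 nonzero rows.

rank = 2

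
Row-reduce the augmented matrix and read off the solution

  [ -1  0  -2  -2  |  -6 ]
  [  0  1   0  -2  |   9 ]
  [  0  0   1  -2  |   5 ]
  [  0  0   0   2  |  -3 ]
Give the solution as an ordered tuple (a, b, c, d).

(5, 6, 2, -3/2)

ρ1 → -1·ρ1
  [ 1  0  2   2  |   6 ]
  [ 0  1  0  -2  |   9 ]
  [ 0  0  1  -2  |   5 ]
  [ 0  0  0   2  |  -3 ]
ρ4 → 1/2·ρ4
  [ 1  0  2   2  |     6 ]
  [ 0  1  0  -2  |     9 ]
  [ 0  0  1  -2  |     5 ]
  [ 0  0  0   1  |  -3/2 ]
ρ3 → ρ3 + 2·ρ4
  [ 1  0  2   2  |     6 ]
  [ 0  1  0  -2  |     9 ]
  [ 0  0  1   0  |     2 ]
  [ 0  0  0   1  |  -3/2 ]
ρ2 → ρ2 + 2·ρ4
  [ 1  0  2  2  |     6 ]
  [ 0  1  0  0  |     6 ]
  [ 0  0  1  0  |     2 ]
  [ 0  0  0  1  |  -3/2 ]
ρ1 → ρ1 − 2·ρ4
  [ 1  0  2  0  |     9 ]
  [ 0  1  0  0  |     6 ]
  [ 0  0  1  0  |     2 ]
  [ 0  0  0  1  |  -3/2 ]
ρ1 → ρ1 − 2·ρ3
  [ 1  0  0  0  |     5 ]
  [ 0  1  0  0  |     6 ]
  [ 0  0  1  0  |     2 ]
  [ 0  0  0  1  |  -3/2 ]
Reading off the last column: a = 5, b = 6, c = 2, d = -3/2.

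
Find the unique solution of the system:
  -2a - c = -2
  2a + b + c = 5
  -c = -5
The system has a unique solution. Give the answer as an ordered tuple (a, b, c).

Form the augmented matrix and row-reduce:
  [ -2  0  -1  |  -2 ]
  [  2  1   1  |   5 ]
  [  0  0  -1  |  -5 ]
R1 := -1/2·R1
  [ 1  0  1/2  |   1 ]
  [ 2  1    1  |   5 ]
  [ 0  0   -1  |  -5 ]
R2 := R2 − 2·R1
  [ 1  0  1/2  |   1 ]
  [ 0  1    0  |   3 ]
  [ 0  0   -1  |  -5 ]
R3 := -1·R3
  [ 1  0  1/2  |  1 ]
  [ 0  1    0  |  3 ]
  [ 0  0    1  |  5 ]
R1 := R1 − 1/2·R3
  [ 1  0  0  |  -3/2 ]
  [ 0  1  0  |     3 ]
  [ 0  0  1  |     5 ]
Reading off the last column: a = -3/2, b = 3, c = 5.

(-3/2, 3, 5)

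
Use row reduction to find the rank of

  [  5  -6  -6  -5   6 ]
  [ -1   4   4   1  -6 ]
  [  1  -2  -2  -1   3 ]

rank = 3

Multiply R1 by 1/5.
  [  1  -6/5  -6/5  -1  6/5 ]
  [ -1     4     4   1   -6 ]
  [  1    -2    -2  -1    3 ]
Add R1 to R2.
  [ 1  -6/5  -6/5  -1    6/5 ]
  [ 0  14/5  14/5   0  -24/5 ]
  [ 1    -2    -2  -1      3 ]
Subtract R1 from R3.
  [ 1  -6/5  -6/5  -1    6/5 ]
  [ 0  14/5  14/5   0  -24/5 ]
  [ 0  -4/5  -4/5   0    9/5 ]
Multiply R2 by 5/14.
  [ 1  -6/5  -6/5  -1    6/5 ]
  [ 0     1     1   0  -12/7 ]
  [ 0  -4/5  -4/5   0    9/5 ]
Add 4/5 times R2 to R3.
  [ 1  -6/5  -6/5  -1    6/5 ]
  [ 0     1     1   0  -12/7 ]
  [ 0     0     0   0    3/7 ]
Multiply R3 by 7/3.
  [ 1  -6/5  -6/5  -1    6/5 ]
  [ 0     1     1   0  -12/7 ]
  [ 0     0     0   0      1 ]
Add 12/7 times R3 to R2.
  [ 1  -6/5  -6/5  -1  6/5 ]
  [ 0     1     1   0    0 ]
  [ 0     0     0   0    1 ]
Subtract 6/5 times R3 from R1.
  [ 1  -6/5  -6/5  -1  0 ]
  [ 0     1     1   0  0 ]
  [ 0     0     0   0  1 ]
Add 6/5 times R2 to R1.
  [ 1  0  0  -1  0 ]
  [ 0  1  1   0  0 ]
  [ 0  0  0   0  1 ]
The reduced form has 3 nonzero rows.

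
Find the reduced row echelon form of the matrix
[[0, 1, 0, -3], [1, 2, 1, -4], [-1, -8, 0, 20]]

R1 <=> R2
  [  1   2  1  -4 ]
  [  0   1  0  -3 ]
  [ -1  -8  0  20 ]
R3 -> R3 + R1
  [ 1   2  1  -4 ]
  [ 0   1  0  -3 ]
  [ 0  -6  1  16 ]
R3 -> R3 + 6·R2
  [ 1  2  1  -4 ]
  [ 0  1  0  -3 ]
  [ 0  0  1  -2 ]
R1 -> R1 − R3
  [ 1  2  0  -2 ]
  [ 0  1  0  -3 ]
  [ 0  0  1  -2 ]
R1 -> R1 − 2·R2
  [ 1  0  0   4 ]
  [ 0  1  0  -3 ]
  [ 0  0  1  -2 ]

[[1, 0, 0, 4], [0, 1, 0, -3], [0, 0, 1, -2]]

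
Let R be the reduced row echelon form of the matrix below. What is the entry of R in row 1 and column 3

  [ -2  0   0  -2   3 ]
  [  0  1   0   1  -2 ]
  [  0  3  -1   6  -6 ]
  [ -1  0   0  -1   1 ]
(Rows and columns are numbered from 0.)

R1 → -1/2·R1
  [  1  0   0   1  -3/2 ]
  [  0  1   0   1    -2 ]
  [  0  3  -1   6    -6 ]
  [ -1  0   0  -1     1 ]
R4 → R4 + R1
  [ 1  0   0  1  -3/2 ]
  [ 0  1   0  1    -2 ]
  [ 0  3  -1  6    -6 ]
  [ 0  0   0  0  -1/2 ]
R3 → R3 − 3·R2
  [ 1  0   0  1  -3/2 ]
  [ 0  1   0  1    -2 ]
  [ 0  0  -1  3     0 ]
  [ 0  0   0  0  -1/2 ]
R3 → -1·R3
  [ 1  0  0   1  -3/2 ]
  [ 0  1  0   1    -2 ]
  [ 0  0  1  -3     0 ]
  [ 0  0  0   0  -1/2 ]
R4 → -2·R4
  [ 1  0  0   1  -3/2 ]
  [ 0  1  0   1    -2 ]
  [ 0  0  1  -3     0 ]
  [ 0  0  0   0     1 ]
R2 → R2 + 2·R4
  [ 1  0  0   1  -3/2 ]
  [ 0  1  0   1     0 ]
  [ 0  0  1  -3     0 ]
  [ 0  0  0   0     1 ]
R1 → R1 + 3/2·R4
  [ 1  0  0   1  0 ]
  [ 0  1  0   1  0 ]
  [ 0  0  1  -3  0 ]
  [ 0  0  0   0  1 ]

1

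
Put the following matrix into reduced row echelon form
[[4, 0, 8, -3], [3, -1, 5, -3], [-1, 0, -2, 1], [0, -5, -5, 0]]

r1 ← 1/4·r1
  [  1   0   2  -3/4 ]
  [  3  -1   5    -3 ]
  [ -1   0  -2     1 ]
  [  0  -5  -5     0 ]
r2 ← r2 − 3·r1
  [  1   0   2  -3/4 ]
  [  0  -1  -1  -3/4 ]
  [ -1   0  -2     1 ]
  [  0  -5  -5     0 ]
r3 ← r3 + r1
  [ 1   0   2  -3/4 ]
  [ 0  -1  -1  -3/4 ]
  [ 0   0   0   1/4 ]
  [ 0  -5  -5     0 ]
r2 ← -1·r2
  [ 1   0   2  -3/4 ]
  [ 0   1   1   3/4 ]
  [ 0   0   0   1/4 ]
  [ 0  -5  -5     0 ]
r4 ← r4 + 5·r2
  [ 1  0  2  -3/4 ]
  [ 0  1  1   3/4 ]
  [ 0  0  0   1/4 ]
  [ 0  0  0  15/4 ]
r3 ← 4·r3
  [ 1  0  2  -3/4 ]
  [ 0  1  1   3/4 ]
  [ 0  0  0     1 ]
  [ 0  0  0  15/4 ]
r4 ← r4 − 15/4·r3
  [ 1  0  2  -3/4 ]
  [ 0  1  1   3/4 ]
  [ 0  0  0     1 ]
  [ 0  0  0     0 ]
r2 ← r2 − 3/4·r3
  [ 1  0  2  -3/4 ]
  [ 0  1  1     0 ]
  [ 0  0  0     1 ]
  [ 0  0  0     0 ]
r1 ← r1 + 3/4·r3
  [ 1  0  2  0 ]
  [ 0  1  1  0 ]
  [ 0  0  0  1 ]
  [ 0  0  0  0 ]

[[1, 0, 2, 0], [0, 1, 1, 0], [0, 0, 0, 1], [0, 0, 0, 0]]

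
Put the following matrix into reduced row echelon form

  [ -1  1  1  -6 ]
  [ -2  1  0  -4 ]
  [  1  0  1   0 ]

R1 ← -1·R1
  [  1  -1  -1   6 ]
  [ -2   1   0  -4 ]
  [  1   0   1   0 ]
R2 ← R2 + 2·R1
  [ 1  -1  -1  6 ]
  [ 0  -1  -2  8 ]
  [ 1   0   1  0 ]
R3 ← R3 − R1
  [ 1  -1  -1   6 ]
  [ 0  -1  -2   8 ]
  [ 0   1   2  -6 ]
R2 ← -1·R2
  [ 1  -1  -1   6 ]
  [ 0   1   2  -8 ]
  [ 0   1   2  -6 ]
R3 ← R3 − R2
  [ 1  -1  -1   6 ]
  [ 0   1   2  -8 ]
  [ 0   0   0   2 ]
R3 ← 1/2·R3
  [ 1  -1  -1   6 ]
  [ 0   1   2  -8 ]
  [ 0   0   0   1 ]
R2 ← R2 + 8·R3
  [ 1  -1  -1  6 ]
  [ 0   1   2  0 ]
  [ 0   0   0  1 ]
R1 ← R1 − 6·R3
  [ 1  -1  -1  0 ]
  [ 0   1   2  0 ]
  [ 0   0   0  1 ]
R1 ← R1 + R2
  [ 1  0  1  0 ]
  [ 0  1  2  0 ]
  [ 0  0  0  1 ]

[[1, 0, 1, 0], [0, 1, 2, 0], [0, 0, 0, 1]]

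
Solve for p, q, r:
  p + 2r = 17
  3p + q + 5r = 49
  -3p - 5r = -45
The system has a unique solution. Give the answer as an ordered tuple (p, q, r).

Form the augmented matrix and row-reduce:
  [  1  0   2  |   17 ]
  [  3  1   5  |   49 ]
  [ -3  0  -5  |  -45 ]
Subtract 3 times r1 from r2.
  [  1  0   2  |   17 ]
  [  0  1  -1  |   -2 ]
  [ -3  0  -5  |  -45 ]
Add 3 times r1 to r3.
  [ 1  0   2  |  17 ]
  [ 0  1  -1  |  -2 ]
  [ 0  0   1  |   6 ]
Add r3 to r2.
  [ 1  0  2  |  17 ]
  [ 0  1  0  |   4 ]
  [ 0  0  1  |   6 ]
Subtract 2 times r3 from r1.
  [ 1  0  0  |  5 ]
  [ 0  1  0  |  4 ]
  [ 0  0  1  |  6 ]
Reading off the last column: p = 5, q = 4, r = 6.

(5, 4, 6)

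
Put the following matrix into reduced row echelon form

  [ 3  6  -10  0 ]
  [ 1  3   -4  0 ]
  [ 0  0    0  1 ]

R1 → 1/3·R1
  [ 1  2  -10/3  0 ]
  [ 1  3     -4  0 ]
  [ 0  0      0  1 ]
R2 → R2 − R1
  [ 1  2  -10/3  0 ]
  [ 0  1   -2/3  0 ]
  [ 0  0      0  1 ]
R1 → R1 − 2·R2
  [ 1  0    -2  0 ]
  [ 0  1  -2/3  0 ]
  [ 0  0     0  1 ]

[[1, 0, -2, 0], [0, 1, -2/3, 0], [0, 0, 0, 1]]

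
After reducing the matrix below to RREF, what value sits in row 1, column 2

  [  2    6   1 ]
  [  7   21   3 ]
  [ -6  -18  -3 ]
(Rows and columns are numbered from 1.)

Multiply R1 by 1/2.
Subtract 7 times R1 from R2.
Add 6 times R1 to R3.
Multiply R2 by -2.
Subtract 1/2 times R2 from R1.

3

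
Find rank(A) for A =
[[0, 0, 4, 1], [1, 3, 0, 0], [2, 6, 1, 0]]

rank = 3

R1 ↔ R2
  [ 1  3  0  0 ]
  [ 0  0  4  1 ]
  [ 2  6  1  0 ]
R3 := R3 − 2·R1
  [ 1  3  0  0 ]
  [ 0  0  4  1 ]
  [ 0  0  1  0 ]
R2 := 1/4·R2
  [ 1  3  0    0 ]
  [ 0  0  1  1/4 ]
  [ 0  0  1    0 ]
R3 := R3 − R2
  [ 1  3  0     0 ]
  [ 0  0  1   1/4 ]
  [ 0  0  0  -1/4 ]
R3 := -4·R3
  [ 1  3  0    0 ]
  [ 0  0  1  1/4 ]
  [ 0  0  0    1 ]
R2 := R2 − 1/4·R3
  [ 1  3  0  0 ]
  [ 0  0  1  0 ]
  [ 0  0  0  1 ]
The reduced form has 3 nonzero rows.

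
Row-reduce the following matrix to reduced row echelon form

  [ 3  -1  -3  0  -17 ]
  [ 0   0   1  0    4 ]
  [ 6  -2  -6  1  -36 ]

R1 ← 1/3·R1
  [ 1  -1/3  -1  0  -17/3 ]
  [ 0     0   1  0      4 ]
  [ 6    -2  -6  1    -36 ]
R3 ← R3 − 6·R1
  [ 1  -1/3  -1  0  -17/3 ]
  [ 0     0   1  0      4 ]
  [ 0     0   0  1     -2 ]
R1 ← R1 + R2
  [ 1  -1/3  0  0  -5/3 ]
  [ 0     0  1  0     4 ]
  [ 0     0  0  1    -2 ]

[[1, -1/3, 0, 0, -5/3], [0, 0, 1, 0, 4], [0, 0, 0, 1, -2]]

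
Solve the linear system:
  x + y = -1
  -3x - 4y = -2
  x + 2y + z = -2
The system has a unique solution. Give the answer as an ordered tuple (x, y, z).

Form the augmented matrix and row-reduce:
  [  1   1  0  |  -1 ]
  [ -3  -4  0  |  -2 ]
  [  1   2  1  |  -2 ]
R2 → R2 + 3·R1
  [ 1   1  0  |  -1 ]
  [ 0  -1  0  |  -5 ]
  [ 1   2  1  |  -2 ]
R3 → R3 − R1
  [ 1   1  0  |  -1 ]
  [ 0  -1  0  |  -5 ]
  [ 0   1  1  |  -1 ]
R2 → -1·R2
  [ 1  1  0  |  -1 ]
  [ 0  1  0  |   5 ]
  [ 0  1  1  |  -1 ]
R3 → R3 − R2
  [ 1  1  0  |  -1 ]
  [ 0  1  0  |   5 ]
  [ 0  0  1  |  -6 ]
R1 → R1 − R2
  [ 1  0  0  |  -6 ]
  [ 0  1  0  |   5 ]
  [ 0  0  1  |  -6 ]
Reading off the last column: x = -6, y = 5, z = -6.

(-6, 5, -6)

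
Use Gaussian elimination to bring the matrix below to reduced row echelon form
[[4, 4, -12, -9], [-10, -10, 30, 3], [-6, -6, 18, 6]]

Multiply R1 by 1/4.
  [   1    1  -3  -9/4 ]
  [ -10  -10  30     3 ]
  [  -6   -6  18     6 ]
Add 10 times R1 to R2.
  [  1   1  -3   -9/4 ]
  [  0   0   0  -39/2 ]
  [ -6  -6  18      6 ]
Add 6 times R1 to R3.
  [ 1  1  -3   -9/4 ]
  [ 0  0   0  -39/2 ]
  [ 0  0   0  -15/2 ]
Multiply R2 by -2/39.
  [ 1  1  -3   -9/4 ]
  [ 0  0   0      1 ]
  [ 0  0   0  -15/2 ]
Add 15/2 times R2 to R3.
  [ 1  1  -3  -9/4 ]
  [ 0  0   0     1 ]
  [ 0  0   0     0 ]
Add 9/4 times R2 to R1.
  [ 1  1  -3  0 ]
  [ 0  0   0  1 ]
  [ 0  0   0  0 ]

[[1, 1, -3, 0], [0, 0, 0, 1], [0, 0, 0, 0]]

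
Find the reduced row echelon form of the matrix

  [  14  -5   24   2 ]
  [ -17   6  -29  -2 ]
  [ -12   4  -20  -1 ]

[[1, 0, 1, 0], [0, 1, -2, 0], [0, 0, 0, 1]]

R1 -> 1/14·R1
  [   1  -5/14  12/7  1/7 ]
  [ -17      6   -29   -2 ]
  [ -12      4   -20   -1 ]
R2 -> R2 + 17·R1
  [   1  -5/14  12/7  1/7 ]
  [   0  -1/14   1/7  3/7 ]
  [ -12      4   -20   -1 ]
R3 -> R3 + 12·R1
  [ 1  -5/14  12/7  1/7 ]
  [ 0  -1/14   1/7  3/7 ]
  [ 0   -2/7   4/7  5/7 ]
R2 -> -14·R2
  [ 1  -5/14  12/7  1/7 ]
  [ 0      1    -2   -6 ]
  [ 0   -2/7   4/7  5/7 ]
R3 -> R3 + 2/7·R2
  [ 1  -5/14  12/7  1/7 ]
  [ 0      1    -2   -6 ]
  [ 0      0     0   -1 ]
R3 -> -1·R3
  [ 1  -5/14  12/7  1/7 ]
  [ 0      1    -2   -6 ]
  [ 0      0     0    1 ]
R2 -> R2 + 6·R3
  [ 1  -5/14  12/7  1/7 ]
  [ 0      1    -2    0 ]
  [ 0      0     0    1 ]
R1 -> R1 − 1/7·R3
  [ 1  -5/14  12/7  0 ]
  [ 0      1    -2  0 ]
  [ 0      0     0  1 ]
R1 -> R1 + 5/14·R2
  [ 1  0   1  0 ]
  [ 0  1  -2  0 ]
  [ 0  0   0  1 ]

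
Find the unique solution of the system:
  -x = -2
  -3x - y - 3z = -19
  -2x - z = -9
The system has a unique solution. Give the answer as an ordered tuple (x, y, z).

(2, -2, 5)

Form the augmented matrix and row-reduce:
  [ -1   0   0  |   -2 ]
  [ -3  -1  -3  |  -19 ]
  [ -2   0  -1  |   -9 ]
ρ1 → -1·ρ1
  [  1   0   0  |    2 ]
  [ -3  -1  -3  |  -19 ]
  [ -2   0  -1  |   -9 ]
ρ2 → ρ2 + 3·ρ1
  [  1   0   0  |    2 ]
  [  0  -1  -3  |  -13 ]
  [ -2   0  -1  |   -9 ]
ρ3 → ρ3 + 2·ρ1
  [ 1   0   0  |    2 ]
  [ 0  -1  -3  |  -13 ]
  [ 0   0  -1  |   -5 ]
ρ2 → -1·ρ2
  [ 1  0   0  |   2 ]
  [ 0  1   3  |  13 ]
  [ 0  0  -1  |  -5 ]
ρ3 → -1·ρ3
  [ 1  0  0  |   2 ]
  [ 0  1  3  |  13 ]
  [ 0  0  1  |   5 ]
ρ2 → ρ2 − 3·ρ3
  [ 1  0  0  |   2 ]
  [ 0  1  0  |  -2 ]
  [ 0  0  1  |   5 ]
Reading off the last column: x = 2, y = -2, z = 5.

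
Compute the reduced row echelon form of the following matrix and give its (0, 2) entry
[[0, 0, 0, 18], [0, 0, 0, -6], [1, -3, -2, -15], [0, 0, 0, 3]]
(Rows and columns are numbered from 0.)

ρ1 <-> ρ3
  [ 1  -3  -2  -15 ]
  [ 0   0   0   -6 ]
  [ 0   0   0   18 ]
  [ 0   0   0    3 ]
ρ2 ← -1/6·ρ2
  [ 1  -3  -2  -15 ]
  [ 0   0   0    1 ]
  [ 0   0   0   18 ]
  [ 0   0   0    3 ]
ρ3 ← ρ3 − 18·ρ2
  [ 1  -3  -2  -15 ]
  [ 0   0   0    1 ]
  [ 0   0   0    0 ]
  [ 0   0   0    3 ]
ρ4 ← ρ4 − 3·ρ2
  [ 1  -3  -2  -15 ]
  [ 0   0   0    1 ]
  [ 0   0   0    0 ]
  [ 0   0   0    0 ]
ρ1 ← ρ1 + 15·ρ2
  [ 1  -3  -2  0 ]
  [ 0   0   0  1 ]
  [ 0   0   0  0 ]
  [ 0   0   0  0 ]

-2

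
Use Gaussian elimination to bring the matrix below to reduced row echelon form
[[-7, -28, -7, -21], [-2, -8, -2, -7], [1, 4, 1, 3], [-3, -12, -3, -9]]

R1 -> -1/7·R1
  [  1    4   1   3 ]
  [ -2   -8  -2  -7 ]
  [  1    4   1   3 ]
  [ -3  -12  -3  -9 ]
R2 -> R2 + 2·R1
  [  1    4   1   3 ]
  [  0    0   0  -1 ]
  [  1    4   1   3 ]
  [ -3  -12  -3  -9 ]
R3 -> R3 − R1
  [  1    4   1   3 ]
  [  0    0   0  -1 ]
  [  0    0   0   0 ]
  [ -3  -12  -3  -9 ]
R4 -> R4 + 3·R1
  [ 1  4  1   3 ]
  [ 0  0  0  -1 ]
  [ 0  0  0   0 ]
  [ 0  0  0   0 ]
R2 -> -1·R2
  [ 1  4  1  3 ]
  [ 0  0  0  1 ]
  [ 0  0  0  0 ]
  [ 0  0  0  0 ]
R1 -> R1 − 3·R2
  [ 1  4  1  0 ]
  [ 0  0  0  1 ]
  [ 0  0  0  0 ]
  [ 0  0  0  0 ]

[[1, 4, 1, 0], [0, 0, 0, 1], [0, 0, 0, 0], [0, 0, 0, 0]]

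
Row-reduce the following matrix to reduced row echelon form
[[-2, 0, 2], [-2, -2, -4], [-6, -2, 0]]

r1 ← -1/2·r1
  [  1   0  -1 ]
  [ -2  -2  -4 ]
  [ -6  -2   0 ]
r2 ← r2 + 2·r1
  [  1   0  -1 ]
  [  0  -2  -6 ]
  [ -6  -2   0 ]
r3 ← r3 + 6·r1
  [ 1   0  -1 ]
  [ 0  -2  -6 ]
  [ 0  -2  -6 ]
r2 ← -1/2·r2
  [ 1   0  -1 ]
  [ 0   1   3 ]
  [ 0  -2  -6 ]
r3 ← r3 + 2·r2
  [ 1  0  -1 ]
  [ 0  1   3 ]
  [ 0  0   0 ]

[[1, 0, -1], [0, 1, 3], [0, 0, 0]]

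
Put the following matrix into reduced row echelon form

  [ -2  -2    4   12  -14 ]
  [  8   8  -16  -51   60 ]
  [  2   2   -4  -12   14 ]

[[1, 1, -2, 0, -1], [0, 0, 0, 1, -4/3], [0, 0, 0, 0, 0]]

ρ1 → -1/2·ρ1
  [ 1  1   -2   -6   7 ]
  [ 8  8  -16  -51  60 ]
  [ 2  2   -4  -12  14 ]
ρ2 → ρ2 − 8·ρ1
  [ 1  1  -2   -6   7 ]
  [ 0  0   0   -3   4 ]
  [ 2  2  -4  -12  14 ]
ρ3 → ρ3 − 2·ρ1
  [ 1  1  -2  -6  7 ]
  [ 0  0   0  -3  4 ]
  [ 0  0   0   0  0 ]
ρ2 → -1/3·ρ2
  [ 1  1  -2  -6     7 ]
  [ 0  0   0   1  -4/3 ]
  [ 0  0   0   0     0 ]
ρ1 → ρ1 + 6·ρ2
  [ 1  1  -2  0    -1 ]
  [ 0  0   0  1  -4/3 ]
  [ 0  0   0  0     0 ]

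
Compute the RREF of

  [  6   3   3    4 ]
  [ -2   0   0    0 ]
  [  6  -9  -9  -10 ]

[[1, 0, 0, 0], [0, 1, 1, 0], [0, 0, 0, 1]]

ρ1 ← 1/6·ρ1
  [  1  1/2  1/2  2/3 ]
  [ -2    0    0    0 ]
  [  6   -9   -9  -10 ]
ρ2 ← ρ2 + 2·ρ1
  [ 1  1/2  1/2  2/3 ]
  [ 0    1    1  4/3 ]
  [ 6   -9   -9  -10 ]
ρ3 ← ρ3 − 6·ρ1
  [ 1  1/2  1/2  2/3 ]
  [ 0    1    1  4/3 ]
  [ 0  -12  -12  -14 ]
ρ3 ← ρ3 + 12·ρ2
  [ 1  1/2  1/2  2/3 ]
  [ 0    1    1  4/3 ]
  [ 0    0    0    2 ]
ρ3 ← 1/2·ρ3
  [ 1  1/2  1/2  2/3 ]
  [ 0    1    1  4/3 ]
  [ 0    0    0    1 ]
ρ2 ← ρ2 − 4/3·ρ3
  [ 1  1/2  1/2  2/3 ]
  [ 0    1    1    0 ]
  [ 0    0    0    1 ]
ρ1 ← ρ1 − 2/3·ρ3
  [ 1  1/2  1/2  0 ]
  [ 0    1    1  0 ]
  [ 0    0    0  1 ]
ρ1 ← ρ1 − 1/2·ρ2
  [ 1  0  0  0 ]
  [ 0  1  1  0 ]
  [ 0  0  0  1 ]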